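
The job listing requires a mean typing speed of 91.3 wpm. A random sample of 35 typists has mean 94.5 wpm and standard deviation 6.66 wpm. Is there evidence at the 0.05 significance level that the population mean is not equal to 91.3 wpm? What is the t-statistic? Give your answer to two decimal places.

H0: μ = 91.3; H1: μ ≠ 91.3 (one-sample t-test, two-sided).
t = (x̄ − μ₀)/(s/√n) = (94.5 − 91.3)/(6.66/√35) = 2.84
df = n − 1 = 34
Two-sided p-value ≈ 0.008
Since p ≈ 0.008 < α = 0.05, reject H0; the data support H1.

2.84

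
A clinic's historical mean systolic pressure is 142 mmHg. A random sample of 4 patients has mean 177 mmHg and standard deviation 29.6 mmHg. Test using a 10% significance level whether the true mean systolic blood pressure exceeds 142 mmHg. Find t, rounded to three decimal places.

2.365

H0: μ = 142; H1: μ > 142 (one-sample t-test, right-tailed).
t = (x̄ − μ₀)/(s/√n) = (177 − 142)/(29.6/√4) = 2.365
df = n − 1 = 3
p-value = P(T ≥ 2.365) ≈ 0.0495
Since p ≈ 0.0495 < α = 0.1, reject H0; the data support H1.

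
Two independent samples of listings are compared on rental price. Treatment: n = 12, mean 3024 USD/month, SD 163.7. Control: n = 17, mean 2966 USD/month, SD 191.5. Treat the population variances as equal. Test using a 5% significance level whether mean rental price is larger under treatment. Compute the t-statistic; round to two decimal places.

0.85

Let group 1 = treatment, group 2 = control. H0: μ_1 = μ_2; H1: μ_1 > μ_2 (two-sample pooled-variance t-test, right-tailed).
s_p² = [(12−1)·163.7² + (17−1)·191.5²]/(12+17−2) = 32649.3
t = (3024 − 2966)/√[32649.3·(1/12 + 1/17)] = 0.85
df = n₁ + n₂ − 2 = 27
p-value = P(T ≥ 0.85) ≈ 0.2010
Since p ≈ 0.2010 > α = 0.05, fail to reject H0; the evidence is not statistically significant.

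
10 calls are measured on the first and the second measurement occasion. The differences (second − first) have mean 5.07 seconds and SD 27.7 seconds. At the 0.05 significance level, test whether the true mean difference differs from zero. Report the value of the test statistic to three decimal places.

H0: μ_d = 0; H1: μ_d ≠ 0 (paired t-test on the differences, two-sided).
t = d̄/(s_d/√n) = 5.07/(27.7/√10) = 0.579
df = n − 1 = 9
Two-sided p-value ≈ 0.577
Since p ≈ 0.577 > α = 0.05, fail to reject H0; the evidence is not statistically significant.

0.579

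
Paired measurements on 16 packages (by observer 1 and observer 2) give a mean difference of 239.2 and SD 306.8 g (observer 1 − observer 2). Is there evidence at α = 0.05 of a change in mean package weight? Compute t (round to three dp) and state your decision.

t = 3.119; reject H0

H0: μ_d = 0; H1: μ_d ≠ 0 (paired t-test on the differences, two-sided).
t = d̄/(s_d/√n) = 239.2/(306.8/√16) = 3.119
df = n − 1 = 15
Two-sided p-value ≈ 0.0070
Since p ≈ 0.0070 < α = 0.05, reject H0; the data support H1.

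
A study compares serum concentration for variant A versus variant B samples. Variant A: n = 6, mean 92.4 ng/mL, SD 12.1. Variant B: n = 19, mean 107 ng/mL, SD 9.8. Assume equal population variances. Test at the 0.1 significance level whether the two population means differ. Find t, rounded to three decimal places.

Let group 1 = variant A, group 2 = variant B. H0: μ_1 = μ_2; H1: μ_1 ≠ μ_2 (two-sample pooled-variance t-test, two-sided).
s_p² = [(6−1)·12.1² + (19−1)·9.8²]/(6+19−2) = 106.99
t = (92.4 − 107)/√[106.99·(1/6 + 1/19)] = -3.014
df = n₁ + n₂ − 2 = 23
Two-sided p-value ≈ 0.006
Since p ≈ 0.006 < α = 0.1, reject H0; the data support H1.

-3.014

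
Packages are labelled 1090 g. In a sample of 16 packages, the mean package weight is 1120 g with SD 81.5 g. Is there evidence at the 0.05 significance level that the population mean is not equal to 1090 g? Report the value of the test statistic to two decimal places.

H0: μ = 1090; H1: μ ≠ 1090 (one-sample t-test, two-sided).
t = (x̄ − μ₀)/(s/√n) = (1120 − 1090)/(81.5/√16) = 1.47
df = n − 1 = 15
Two-sided p-value ≈ 0.162
Since p ≈ 0.162 > α = 0.05, fail to reject H0; the data do not provide sufficient evidence against H0.

1.47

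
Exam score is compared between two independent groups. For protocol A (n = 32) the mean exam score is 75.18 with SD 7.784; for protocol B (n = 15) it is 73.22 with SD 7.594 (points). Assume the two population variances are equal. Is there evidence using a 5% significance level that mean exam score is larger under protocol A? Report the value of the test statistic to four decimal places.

0.8108

Let group 1 = protocol A, group 2 = protocol B. H0: μ_1 = μ_2; H1: μ_1 > μ_2 (two-sample pooled-variance t-test, right-tailed).
s_p² = [(32−1)·7.784² + (15−1)·7.594²]/(32+15−2) = 59.6816
t = (75.18 − 73.22)/√[59.6816·(1/32 + 1/15)] = 0.8108
df = n₁ + n₂ − 2 = 45
p-value = P(T ≥ 0.8108) ≈ 0.211
Since p ≈ 0.211 > α = 0.05, fail to reject H0; the data do not provide sufficient evidence against H0.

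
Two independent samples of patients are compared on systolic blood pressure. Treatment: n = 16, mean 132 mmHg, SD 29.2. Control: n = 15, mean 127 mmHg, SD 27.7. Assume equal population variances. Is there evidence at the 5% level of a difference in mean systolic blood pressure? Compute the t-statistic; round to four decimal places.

Let group 1 = treatment, group 2 = control. H0: μ_1 = μ_2; H1: μ_1 ≠ μ_2 (two-sample pooled-variance t-test, two-sided).
s_p² = [(16−1)·29.2² + (15−1)·27.7²]/(16+15−2) = 811.437
t = (132 − 127)/√[811.437·(1/16 + 1/15)] = 0.4884
df = n₁ + n₂ − 2 = 29
Two-sided p-value ≈ 0.629
Since p ≈ 0.629 > α = 0.05, fail to reject H0; the evidence is not statistically significant.

0.4884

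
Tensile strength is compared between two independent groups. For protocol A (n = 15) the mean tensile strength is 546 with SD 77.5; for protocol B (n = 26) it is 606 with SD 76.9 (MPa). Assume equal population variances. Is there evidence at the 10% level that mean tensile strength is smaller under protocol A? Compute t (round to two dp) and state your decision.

Let group 1 = protocol A, group 2 = protocol B. H0: μ_1 = μ_2; H1: μ_1 < μ_2 (two-sample pooled-variance t-test, left-tailed).
s_p² = [(15−1)·77.5² + (26−1)·76.9²]/(15+26−2) = 5946.87
t = (546 − 606)/√[5946.87·(1/15 + 1/26)] = -2.40
df = n₁ + n₂ − 2 = 39
p-value = P(T ≤ -2.40) ≈ 0.0106
Since p ≈ 0.0106 < α = 0.1, reject H0; the evidence is statistically significant.

t = -2.40; reject H0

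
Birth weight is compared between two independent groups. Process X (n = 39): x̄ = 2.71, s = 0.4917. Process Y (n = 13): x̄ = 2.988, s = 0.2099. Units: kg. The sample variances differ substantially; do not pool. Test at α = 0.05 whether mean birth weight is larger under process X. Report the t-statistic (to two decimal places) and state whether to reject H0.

Let group 1 = process X, group 2 = process Y. H0: μ_1 = μ_2; H1: μ_1 > μ_2 (Welch's two-sample t-test, right-tailed).
t = (x̄_1 − x̄_2)/√(s_1²/n_1 + s_2²/n_2) = (2.71 − 2.988)/√(0.4917²/39 + 0.2099²/13) = -2.84
Welch–Satterthwaite df ≈ 46.70
p-value = P(T ≥ -2.84) ≈ 0.997
Since p ≈ 0.997 > α = 0.05, fail to reject H0; the evidence is not statistically significant.

t = -2.84; fail to reject H0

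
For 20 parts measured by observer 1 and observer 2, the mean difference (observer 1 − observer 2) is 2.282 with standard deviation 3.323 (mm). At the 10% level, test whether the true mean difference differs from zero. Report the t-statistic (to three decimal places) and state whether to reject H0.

t = 3.071; reject H0

H0: μ_d = 0; H1: μ_d ≠ 0 (paired t-test on the differences, two-sided).
t = d̄/(s_d/√n) = 2.282/(3.323/√20) = 3.071
df = n − 1 = 19
Two-sided p-value ≈ 0.006
Since p ≈ 0.006 < α = 0.1, reject H0; the data support H1.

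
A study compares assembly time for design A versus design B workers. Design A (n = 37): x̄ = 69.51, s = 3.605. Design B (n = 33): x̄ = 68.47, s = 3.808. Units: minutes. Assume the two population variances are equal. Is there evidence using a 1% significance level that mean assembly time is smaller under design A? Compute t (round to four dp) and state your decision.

Let group 1 = design A, group 2 = design B. H0: μ_1 = μ_2; H1: μ_1 < μ_2 (two-sample pooled-variance t-test, left-tailed).
s_p² = [(37−1)·3.605² + (33−1)·3.808²]/(37+33−2) = 13.7042
t = (69.51 − 68.47)/√[13.7042·(1/37 + 1/33)] = 1.1733
df = n₁ + n₂ − 2 = 68
p-value = P(T ≤ 1.1733) ≈ 0.878
Since p ≈ 0.878 > α = 0.01, fail to reject H0; the evidence is not statistically significant.

t = 1.1733; fail to reject H0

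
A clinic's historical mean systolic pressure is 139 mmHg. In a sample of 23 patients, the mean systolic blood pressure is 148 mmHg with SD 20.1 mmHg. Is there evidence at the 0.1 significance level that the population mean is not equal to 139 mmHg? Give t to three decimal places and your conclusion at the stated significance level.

H0: μ = 139; H1: μ ≠ 139 (one-sample t-test, two-sided).
t = (x̄ − μ₀)/(s/√n) = (148 − 139)/(20.1/√23) = 2.147
df = n − 1 = 22
Two-sided p-value ≈ 0.043
Since p ≈ 0.043 < α = 0.1, reject H0; the data support H1.

t = 2.147; reject H0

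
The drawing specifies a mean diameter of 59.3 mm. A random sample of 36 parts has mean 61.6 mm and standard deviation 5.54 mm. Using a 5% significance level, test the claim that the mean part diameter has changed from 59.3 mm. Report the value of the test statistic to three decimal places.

2.491

H0: μ = 59.3; H1: μ ≠ 59.3 (one-sample t-test, two-sided).
t = (x̄ − μ₀)/(s/√n) = (61.6 − 59.3)/(5.54/√36) = 2.491
df = n − 1 = 35
Two-sided p-value ≈ 0.0176
Since p ≈ 0.0176 < α = 0.05, reject H0; the evidence is statistically significant.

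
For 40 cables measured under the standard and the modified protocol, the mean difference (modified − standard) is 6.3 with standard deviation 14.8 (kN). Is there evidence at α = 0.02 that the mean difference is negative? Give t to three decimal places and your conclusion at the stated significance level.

H0: μ_d = 0; H1: μ_d < 0 (paired t-test on the differences, left-tailed).
t = d̄/(s_d/√n) = 6.3/(14.8/√40) = 2.692
df = n − 1 = 39
p-value = P(T ≤ 2.692) ≈ 0.9948
Since p ≈ 0.9948 > α = 0.02, fail to reject H0; the evidence is not statistically significant.

t = 2.692; fail to reject H0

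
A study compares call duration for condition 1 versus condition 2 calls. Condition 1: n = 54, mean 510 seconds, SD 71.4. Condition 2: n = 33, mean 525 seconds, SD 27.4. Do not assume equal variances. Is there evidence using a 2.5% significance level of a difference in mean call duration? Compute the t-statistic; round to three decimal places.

Let group 1 = condition 1, group 2 = condition 2. H0: μ_1 = μ_2; H1: μ_1 ≠ μ_2 (Welch's two-sample t-test, two-sided).
t = (x̄_1 − x̄_2)/√(s_1²/n_1 + s_2²/n_2) = (510 − 525)/√(71.4²/54 + 27.4²/33) = -1.386
Welch–Satterthwaite df ≈ 74.46
Two-sided p-value ≈ 0.1699
Since p ≈ 0.1699 > α = 0.025, fail to reject H0; the evidence is not statistically significant.

-1.386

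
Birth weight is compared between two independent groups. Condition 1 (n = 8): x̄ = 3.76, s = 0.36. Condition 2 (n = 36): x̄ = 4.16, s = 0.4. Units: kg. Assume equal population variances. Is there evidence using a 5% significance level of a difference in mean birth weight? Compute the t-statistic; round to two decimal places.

-2.60

Let group 1 = condition 1, group 2 = condition 2. H0: μ_1 = μ_2; H1: μ_1 ≠ μ_2 (two-sample pooled-variance t-test, two-sided).
s_p² = [(8−1)·0.36² + (36−1)·0.4²]/(8+36−2) = 0.154933
t = (3.76 − 4.16)/√[0.154933·(1/8 + 1/36)] = -2.60
df = n₁ + n₂ − 2 = 42
Two-sided p-value ≈ 0.0128
Since p ≈ 0.0128 < α = 0.05, reject H0; the evidence is statistically significant.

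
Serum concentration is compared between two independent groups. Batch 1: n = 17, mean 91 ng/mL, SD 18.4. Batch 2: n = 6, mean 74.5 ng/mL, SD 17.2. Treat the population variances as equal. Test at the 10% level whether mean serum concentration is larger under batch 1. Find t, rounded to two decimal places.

1.92

Let group 1 = batch 1, group 2 = batch 2. H0: μ_1 = μ_2; H1: μ_1 > μ_2 (two-sample pooled-variance t-test, right-tailed).
s_p² = [(17−1)·18.4² + (6−1)·17.2²]/(17+6−2) = 328.389
t = (91 − 74.5)/√[328.389·(1/17 + 1/6)] = 1.92
df = n₁ + n₂ − 2 = 21
p-value = P(T ≥ 1.92) ≈ 0.034
Since p ≈ 0.034 < α = 0.1, reject H0; the evidence is statistically significant.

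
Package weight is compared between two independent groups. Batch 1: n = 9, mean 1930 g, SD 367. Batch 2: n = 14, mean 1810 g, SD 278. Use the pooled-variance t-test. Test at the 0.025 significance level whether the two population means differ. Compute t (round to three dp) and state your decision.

Let group 1 = batch 1, group 2 = batch 2. H0: μ_1 = μ_2; H1: μ_1 ≠ μ_2 (two-sample pooled-variance t-test, two-sided).
s_p² = [(9−1)·367² + (14−1)·278²]/(9+14−2) = 99152.6
t = (1930 − 1810)/√[99152.6·(1/9 + 1/14)] = 0.892
df = n₁ + n₂ − 2 = 21
Two-sided p-value ≈ 0.3825
Since p ≈ 0.3825 > α = 0.025, fail to reject H0; the evidence is not statistically significant.

t = 0.892; fail to reject H0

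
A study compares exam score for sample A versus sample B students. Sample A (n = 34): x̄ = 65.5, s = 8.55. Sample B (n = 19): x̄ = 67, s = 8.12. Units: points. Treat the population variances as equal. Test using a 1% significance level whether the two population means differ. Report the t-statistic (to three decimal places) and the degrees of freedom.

t = -0.623, df = 51

Let group 1 = sample A, group 2 = sample B. H0: μ_1 = μ_2; H1: μ_1 ≠ μ_2 (two-sample pooled-variance t-test, two-sided).
s_p² = [(34−1)·8.55² + (19−1)·8.12²]/(34+19−2) = 70.5726
t = (65.5 − 67)/√[70.5726·(1/34 + 1/19)] = -0.623
df = n₁ + n₂ − 2 = 51
Two-sided p-value ≈ 0.5358
Since p ≈ 0.5358 > α = 0.01, fail to reject H0; the data do not provide sufficient evidence against H0.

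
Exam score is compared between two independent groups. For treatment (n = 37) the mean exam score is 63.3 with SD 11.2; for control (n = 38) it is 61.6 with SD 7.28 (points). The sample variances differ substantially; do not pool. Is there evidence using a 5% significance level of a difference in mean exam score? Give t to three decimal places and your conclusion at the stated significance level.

Let group 1 = treatment, group 2 = control. H0: μ_1 = μ_2; H1: μ_1 ≠ μ_2 (Welch's two-sample t-test, two-sided).
t = (x̄_1 − x̄_2)/√(s_1²/n_1 + s_2²/n_2) = (63.3 − 61.6)/√(11.2²/37 + 7.28²/38) = 0.777
Welch–Satterthwaite df ≈ 61.57
Two-sided p-value ≈ 0.4400
Since p ≈ 0.4400 > α = 0.05, fail to reject H0; the data do not provide sufficient evidence against H0.

t = 0.777; fail to reject H0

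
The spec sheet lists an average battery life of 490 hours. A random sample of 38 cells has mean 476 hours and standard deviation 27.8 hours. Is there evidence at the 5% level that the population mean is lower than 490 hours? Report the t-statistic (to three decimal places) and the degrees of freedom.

t = -3.104, df = 37

H0: μ = 490; H1: μ < 490 (one-sample t-test, left-tailed).
t = (x̄ − μ₀)/(s/√n) = (476 − 490)/(27.8/√38) = -3.104
df = n − 1 = 37
p-value = P(T ≤ -3.104) ≈ 0.0018
Since p ≈ 0.0018 < α = 0.05, reject H0; the data support H1.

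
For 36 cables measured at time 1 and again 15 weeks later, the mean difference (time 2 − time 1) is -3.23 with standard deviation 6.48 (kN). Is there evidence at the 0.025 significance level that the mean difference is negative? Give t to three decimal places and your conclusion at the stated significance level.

t = -2.991; reject H0

H0: μ_d = 0; H1: μ_d < 0 (paired t-test on the differences, left-tailed).
t = d̄/(s_d/√n) = -3.23/(6.48/√36) = -2.991
df = n − 1 = 35
p-value = P(T ≤ -2.991) ≈ 0.003
Since p ≈ 0.003 < α = 0.025, reject H0; the evidence is statistically significant.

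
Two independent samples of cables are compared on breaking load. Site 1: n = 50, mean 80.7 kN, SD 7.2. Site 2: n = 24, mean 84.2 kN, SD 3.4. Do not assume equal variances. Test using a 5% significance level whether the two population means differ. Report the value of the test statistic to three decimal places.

Let group 1 = site 1, group 2 = site 2. H0: μ_1 = μ_2; H1: μ_1 ≠ μ_2 (Welch's two-sample t-test, two-sided).
t = (x̄_1 − x̄_2)/√(s_1²/n_1 + s_2²/n_2) = (80.7 − 84.2)/√(7.2²/50 + 3.4²/24) = -2.840
Welch–Satterthwaite df ≈ 72.00
Two-sided p-value ≈ 0.0059
Since p ≈ 0.0059 < α = 0.05, reject H0; the data support H1.

-2.840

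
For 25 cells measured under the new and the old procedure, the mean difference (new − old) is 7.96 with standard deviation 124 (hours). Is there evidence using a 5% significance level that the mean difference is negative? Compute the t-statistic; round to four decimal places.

H0: μ_d = 0; H1: μ_d < 0 (paired t-test on the differences, left-tailed).
t = d̄/(s_d/√n) = 7.96/(124/√25) = 0.3210
df = n − 1 = 24
p-value = P(T ≤ 0.3210) ≈ 0.6245
Since p ≈ 0.6245 > α = 0.05, fail to reject H0; the data do not provide sufficient evidence against H0.

0.3210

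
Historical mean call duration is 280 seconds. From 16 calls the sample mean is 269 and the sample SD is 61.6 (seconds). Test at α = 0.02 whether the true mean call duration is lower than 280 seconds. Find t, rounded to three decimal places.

H0: μ = 280; H1: μ < 280 (one-sample t-test, left-tailed).
t = (x̄ − μ₀)/(s/√n) = (269 − 280)/(61.6/√16) = -0.714
df = n − 1 = 15
p-value = P(T ≤ -0.714) ≈ 0.243
Since p ≈ 0.243 > α = 0.02, fail to reject H0; the data do not provide sufficient evidence against H0.

-0.714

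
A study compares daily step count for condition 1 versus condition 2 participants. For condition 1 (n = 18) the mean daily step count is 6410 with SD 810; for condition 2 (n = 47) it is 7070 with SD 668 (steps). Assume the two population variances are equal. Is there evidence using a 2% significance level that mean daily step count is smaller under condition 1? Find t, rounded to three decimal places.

Let group 1 = condition 1, group 2 = condition 2. H0: μ_1 = μ_2; H1: μ_1 < μ_2 (two-sample pooled-variance t-test, left-tailed).
s_p² = [(18−1)·810² + (47−1)·668²]/(18+47−2) = 502857
t = (6410 − 7070)/√[502857·(1/18 + 1/47)] = -3.358
df = n₁ + n₂ − 2 = 63
p-value = P(T ≤ -3.358) ≈ 0.001
Since p ≈ 0.001 < α = 0.02, reject H0; the data support H1.

-3.358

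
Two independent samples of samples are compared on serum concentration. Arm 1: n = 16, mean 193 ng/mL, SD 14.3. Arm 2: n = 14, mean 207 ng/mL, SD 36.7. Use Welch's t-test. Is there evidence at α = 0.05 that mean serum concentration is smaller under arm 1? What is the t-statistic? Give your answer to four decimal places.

Let group 1 = arm 1, group 2 = arm 2. H0: μ_1 = μ_2; H1: μ_1 < μ_2 (Welch's two-sample t-test, left-tailed).
t = (x̄_1 − x̄_2)/√(s_1²/n_1 + s_2²/n_2) = (193 − 207)/√(14.3²/16 + 36.7²/14) = -1.3410
Welch–Satterthwaite df ≈ 16.43
p-value = P(T ≤ -1.3410) ≈ 0.0991
Since p ≈ 0.0991 > α = 0.05, fail to reject H0; the data do not provide sufficient evidence against H0.

-1.3410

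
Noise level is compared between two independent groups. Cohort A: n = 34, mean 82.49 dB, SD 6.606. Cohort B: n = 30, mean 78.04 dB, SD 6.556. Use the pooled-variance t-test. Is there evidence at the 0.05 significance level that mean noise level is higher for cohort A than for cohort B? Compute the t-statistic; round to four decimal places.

2.6988

Let group 1 = cohort A, group 2 = cohort B. H0: μ_1 = μ_2; H1: μ_1 > μ_2 (two-sample pooled-variance t-test, right-tailed).
s_p² = [(34−1)·6.606² + (30−1)·6.556²]/(34+30−2) = 43.3314
t = (82.49 − 78.04)/√[43.3314·(1/34 + 1/30)] = 2.6988
df = n₁ + n₂ − 2 = 62
p-value = P(T ≥ 2.6988) ≈ 0.0045
Since p ≈ 0.0045 < α = 0.05, reject H0; the evidence is statistically significant.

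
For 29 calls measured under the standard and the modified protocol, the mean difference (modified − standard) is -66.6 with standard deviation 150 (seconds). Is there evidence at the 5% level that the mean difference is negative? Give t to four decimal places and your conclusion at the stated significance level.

t = -2.3910; reject H0

H0: μ_d = 0; H1: μ_d < 0 (paired t-test on the differences, left-tailed).
t = d̄/(s_d/√n) = -66.6/(150/√29) = -2.3910
df = n − 1 = 28
p-value = P(T ≤ -2.3910) ≈ 0.012
Since p ≈ 0.012 < α = 0.05, reject H0; the data support H1.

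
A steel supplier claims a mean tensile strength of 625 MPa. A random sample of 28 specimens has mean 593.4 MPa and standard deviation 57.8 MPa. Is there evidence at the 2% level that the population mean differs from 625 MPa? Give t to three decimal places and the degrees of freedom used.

H0: μ = 625; H1: μ ≠ 625 (one-sample t-test, two-sided).
t = (x̄ − μ₀)/(s/√n) = (593.4 − 625)/(57.8/√28) = -2.893
df = n − 1 = 27
Two-sided p-value ≈ 0.0075
Since p ≈ 0.0075 < α = 0.02, reject H0; the evidence is statistically significant.

t = -2.893, df = 27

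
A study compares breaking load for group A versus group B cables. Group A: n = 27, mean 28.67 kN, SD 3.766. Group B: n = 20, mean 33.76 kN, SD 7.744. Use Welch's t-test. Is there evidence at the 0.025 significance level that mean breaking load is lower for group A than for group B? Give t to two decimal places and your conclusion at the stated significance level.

Let group 1 = group A, group 2 = group B. H0: μ_1 = μ_2; H1: μ_1 < μ_2 (Welch's two-sample t-test, left-tailed).
t = (x̄_1 − x̄_2)/√(s_1²/n_1 + s_2²/n_2) = (28.67 − 33.76)/√(3.766²/27 + 7.744²/20) = -2.71
Welch–Satterthwaite df ≈ 25.66
p-value = P(T ≤ -2.71) ≈ 0.006
Since p ≈ 0.006 < α = 0.025, reject H0; the data support H1.

t = -2.71; reject H0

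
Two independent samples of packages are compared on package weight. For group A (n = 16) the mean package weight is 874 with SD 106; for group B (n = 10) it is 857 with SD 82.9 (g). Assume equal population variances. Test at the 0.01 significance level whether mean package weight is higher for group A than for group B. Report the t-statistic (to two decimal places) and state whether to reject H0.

t = 0.43; fail to reject H0

Let group 1 = group A, group 2 = group B. H0: μ_1 = μ_2; H1: μ_1 > μ_2 (two-sample pooled-variance t-test, right-tailed).
s_p² = [(16−1)·106² + (10−1)·82.9²]/(16+10−2) = 9599.65
t = (874 − 857)/√[9599.65·(1/16 + 1/10)] = 0.43
df = n₁ + n₂ − 2 = 24
p-value = P(T ≥ 0.43) ≈ 0.335
Since p ≈ 0.335 > α = 0.01, fail to reject H0; the evidence is not statistically significant.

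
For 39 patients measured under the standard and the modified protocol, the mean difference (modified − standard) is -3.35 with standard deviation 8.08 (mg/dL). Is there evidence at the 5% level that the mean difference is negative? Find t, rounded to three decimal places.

H0: μ_d = 0; H1: μ_d < 0 (paired t-test on the differences, left-tailed).
t = d̄/(s_d/√n) = -3.35/(8.08/√39) = -2.589
df = n − 1 = 38
p-value = P(T ≤ -2.589) ≈ 0.0068
Since p ≈ 0.0068 < α = 0.05, reject H0; the data support H1.

-2.589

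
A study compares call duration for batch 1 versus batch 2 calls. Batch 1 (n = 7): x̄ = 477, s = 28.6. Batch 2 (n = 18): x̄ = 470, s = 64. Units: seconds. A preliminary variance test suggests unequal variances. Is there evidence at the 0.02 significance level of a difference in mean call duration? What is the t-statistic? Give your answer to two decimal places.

Let group 1 = batch 1, group 2 = batch 2. H0: μ_1 = μ_2; H1: μ_1 ≠ μ_2 (Welch's two-sample t-test, two-sided).
t = (x̄_1 − x̄_2)/√(s_1²/n_1 + s_2²/n_2) = (477 − 470)/√(28.6²/7 + 64²/18) = 0.38
Welch–Satterthwaite df ≈ 22.29
Two-sided p-value ≈ 0.710
Since p ≈ 0.710 > α = 0.02, fail to reject H0; the evidence is not statistically significant.

0.38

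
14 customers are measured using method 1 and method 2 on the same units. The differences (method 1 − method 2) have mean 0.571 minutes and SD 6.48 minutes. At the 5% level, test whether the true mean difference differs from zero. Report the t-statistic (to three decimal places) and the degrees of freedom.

t = 0.330, df = 13

H0: μ_d = 0; H1: μ_d ≠ 0 (paired t-test on the differences, two-sided).
t = d̄/(s_d/√n) = 0.571/(6.48/√14) = 0.330
df = n − 1 = 13
Two-sided p-value ≈ 0.747
Since p ≈ 0.747 > α = 0.05, fail to reject H0; the data do not provide sufficient evidence against H0.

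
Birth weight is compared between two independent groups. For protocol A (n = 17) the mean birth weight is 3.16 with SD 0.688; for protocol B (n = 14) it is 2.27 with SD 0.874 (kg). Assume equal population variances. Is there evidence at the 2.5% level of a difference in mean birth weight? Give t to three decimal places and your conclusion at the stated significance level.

t = 3.174; reject H0

Let group 1 = protocol A, group 2 = protocol B. H0: μ_1 = μ_2; H1: μ_1 ≠ μ_2 (two-sample pooled-variance t-test, two-sided).
s_p² = [(17−1)·0.688² + (14−1)·0.874²]/(17+14−2) = 0.603582
t = (3.16 − 2.27)/√[0.603582·(1/17 + 1/14)] = 3.174
df = n₁ + n₂ − 2 = 29
Two-sided p-value ≈ 0.004
Since p ≈ 0.004 < α = 0.025, reject H0; the data support H1.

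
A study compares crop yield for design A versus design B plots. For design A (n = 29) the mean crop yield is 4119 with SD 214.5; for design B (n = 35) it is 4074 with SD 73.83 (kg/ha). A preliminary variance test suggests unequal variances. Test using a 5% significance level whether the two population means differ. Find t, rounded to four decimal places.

1.0781

Let group 1 = design A, group 2 = design B. H0: μ_1 = μ_2; H1: μ_1 ≠ μ_2 (Welch's two-sample t-test, two-sided).
t = (x̄_1 − x̄_2)/√(s_1²/n_1 + s_2²/n_2) = (4119 − 4074)/√(214.5²/29 + 73.83²/35) = 1.0781
Welch–Satterthwaite df ≈ 33.50
Two-sided p-value ≈ 0.289
Since p ≈ 0.289 > α = 0.05, fail to reject H0; the data do not provide sufficient evidence against H0.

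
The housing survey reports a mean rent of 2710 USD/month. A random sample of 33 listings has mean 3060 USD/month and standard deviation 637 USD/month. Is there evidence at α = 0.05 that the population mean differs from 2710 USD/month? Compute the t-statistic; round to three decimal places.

3.156

H0: μ = 2710; H1: μ ≠ 2710 (one-sample t-test, two-sided).
t = (x̄ − μ₀)/(s/√n) = (3060 − 2710)/(637/√33) = 3.156
df = n − 1 = 32
Two-sided p-value ≈ 0.0035
Since p ≈ 0.0035 < α = 0.05, reject H0; the data support H1.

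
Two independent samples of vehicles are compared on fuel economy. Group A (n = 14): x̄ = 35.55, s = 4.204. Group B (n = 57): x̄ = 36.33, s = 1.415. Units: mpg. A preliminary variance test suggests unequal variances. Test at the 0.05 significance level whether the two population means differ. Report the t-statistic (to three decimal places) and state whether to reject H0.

t = -0.685; fail to reject H0

Let group 1 = group A, group 2 = group B. H0: μ_1 = μ_2; H1: μ_1 ≠ μ_2 (Welch's two-sample t-test, two-sided).
t = (x̄_1 − x̄_2)/√(s_1²/n_1 + s_2²/n_2) = (35.55 − 36.33)/√(4.204²/14 + 1.415²/57) = -0.685
Welch–Satterthwaite df ≈ 13.73
Two-sided p-value ≈ 0.5049
Since p ≈ 0.5049 > α = 0.05, fail to reject H0; the data do not provide sufficient evidence against H0.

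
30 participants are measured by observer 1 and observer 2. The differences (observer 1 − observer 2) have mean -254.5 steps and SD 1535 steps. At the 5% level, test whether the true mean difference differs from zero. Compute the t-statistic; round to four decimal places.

-0.9081

H0: μ_d = 0; H1: μ_d ≠ 0 (paired t-test on the differences, two-sided).
t = d̄/(s_d/√n) = -254.5/(1535/√30) = -0.9081
df = n − 1 = 29
Two-sided p-value ≈ 0.371
Since p ≈ 0.371 > α = 0.05, fail to reject H0; the data do not provide sufficient evidence against H0.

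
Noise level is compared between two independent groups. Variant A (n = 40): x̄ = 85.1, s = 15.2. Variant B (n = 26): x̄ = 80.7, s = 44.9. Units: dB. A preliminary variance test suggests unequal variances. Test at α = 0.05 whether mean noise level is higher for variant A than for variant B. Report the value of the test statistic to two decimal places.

0.48

Let group 1 = variant A, group 2 = variant B. H0: μ_1 = μ_2; H1: μ_1 > μ_2 (Welch's two-sample t-test, right-tailed).
t = (x̄_1 − x̄_2)/√(s_1²/n_1 + s_2²/n_2) = (85.1 − 80.7)/√(15.2²/40 + 44.9²/26) = 0.48
Welch–Satterthwaite df ≈ 28.76
p-value = P(T ≥ 0.48) ≈ 0.317
Since p ≈ 0.317 > α = 0.05, fail to reject H0; the evidence is not statistically significant.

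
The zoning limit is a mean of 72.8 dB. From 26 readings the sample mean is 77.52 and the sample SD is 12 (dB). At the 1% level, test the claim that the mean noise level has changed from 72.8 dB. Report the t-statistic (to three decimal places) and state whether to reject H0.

t = 2.006; fail to reject H0

H0: μ = 72.8; H1: μ ≠ 72.8 (one-sample t-test, two-sided).
t = (x̄ − μ₀)/(s/√n) = (77.52 − 72.8)/(12/√26) = 2.006
df = n − 1 = 25
Two-sided p-value ≈ 0.0558
Since p ≈ 0.0558 > α = 0.01, fail to reject H0; the evidence is not statistically significant.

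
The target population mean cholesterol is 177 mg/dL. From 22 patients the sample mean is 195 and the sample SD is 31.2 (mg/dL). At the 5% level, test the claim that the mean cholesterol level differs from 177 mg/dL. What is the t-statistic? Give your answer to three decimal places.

H0: μ = 177; H1: μ ≠ 177 (one-sample t-test, two-sided).
t = (x̄ − μ₀)/(s/√n) = (195 − 177)/(31.2/√22) = 2.706
df = n − 1 = 21
Two-sided p-value ≈ 0.013
Since p ≈ 0.013 < α = 0.05, reject H0; the data support H1.

2.706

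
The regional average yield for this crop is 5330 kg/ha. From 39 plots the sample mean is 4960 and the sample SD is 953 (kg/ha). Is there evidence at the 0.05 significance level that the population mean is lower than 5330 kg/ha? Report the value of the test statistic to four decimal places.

-2.4246

H0: μ = 5330; H1: μ < 5330 (one-sample t-test, left-tailed).
t = (x̄ − μ₀)/(s/√n) = (4960 − 5330)/(953/√39) = -2.4246
df = n − 1 = 38
p-value = P(T ≤ -2.4246) ≈ 0.0101
Since p ≈ 0.0101 < α = 0.05, reject H0; the data support H1.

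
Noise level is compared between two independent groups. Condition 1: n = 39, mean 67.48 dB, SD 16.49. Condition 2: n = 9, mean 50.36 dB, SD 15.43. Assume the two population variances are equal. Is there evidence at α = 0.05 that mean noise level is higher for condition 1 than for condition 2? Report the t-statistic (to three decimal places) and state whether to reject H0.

Let group 1 = condition 1, group 2 = condition 2. H0: μ_1 = μ_2; H1: μ_1 > μ_2 (two-sample pooled-variance t-test, right-tailed).
s_p² = [(39−1)·16.49² + (9−1)·15.43²]/(39+9−2) = 266.036
t = (67.48 − 50.36)/√[266.036·(1/39 + 1/9)] = 2.838
df = n₁ + n₂ − 2 = 46
p-value = P(T ≥ 2.838) ≈ 0.0034
Since p ≈ 0.0034 < α = 0.05, reject H0; the data support H1.

t = 2.838; reject H0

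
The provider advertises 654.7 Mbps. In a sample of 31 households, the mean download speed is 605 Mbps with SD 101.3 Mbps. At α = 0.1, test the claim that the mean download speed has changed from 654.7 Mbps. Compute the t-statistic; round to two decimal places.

H0: μ = 654.7; H1: μ ≠ 654.7 (one-sample t-test, two-sided).
t = (x̄ − μ₀)/(s/√n) = (605 − 654.7)/(101.3/√31) = -2.73
df = n − 1 = 30
Two-sided p-value ≈ 0.010
Since p ≈ 0.010 < α = 0.1, reject H0; the data support H1.

-2.73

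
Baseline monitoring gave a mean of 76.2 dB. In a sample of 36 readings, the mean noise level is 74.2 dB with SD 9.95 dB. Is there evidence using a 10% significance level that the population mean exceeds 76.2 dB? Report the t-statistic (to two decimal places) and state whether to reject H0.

H0: μ = 76.2; H1: μ > 76.2 (one-sample t-test, right-tailed).
t = (x̄ − μ₀)/(s/√n) = (74.2 − 76.2)/(9.95/√36) = -1.21
df = n − 1 = 35
p-value = P(T ≥ -1.21) ≈ 0.8821
Since p ≈ 0.8821 > α = 0.1, fail to reject H0; the data do not provide sufficient evidence against H0.

t = -1.21; fail to reject H0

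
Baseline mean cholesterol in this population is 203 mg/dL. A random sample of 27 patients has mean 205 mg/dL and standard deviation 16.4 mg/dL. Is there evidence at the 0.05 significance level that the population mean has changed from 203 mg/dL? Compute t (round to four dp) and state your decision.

H0: μ = 203; H1: μ ≠ 203 (one-sample t-test, two-sided).
t = (x̄ − μ₀)/(s/√n) = (205 − 203)/(16.4/√27) = 0.6337
df = n − 1 = 26
Two-sided p-value ≈ 0.5318
Since p ≈ 0.5318 > α = 0.05, fail to reject H0; the evidence is not statistically significant.

t = 0.6337; fail to reject H0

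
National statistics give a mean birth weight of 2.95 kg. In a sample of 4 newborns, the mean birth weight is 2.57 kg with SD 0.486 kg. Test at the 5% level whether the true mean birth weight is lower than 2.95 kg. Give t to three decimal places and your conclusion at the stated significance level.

t = -1.564; fail to reject H0

H0: μ = 2.95; H1: μ < 2.95 (one-sample t-test, left-tailed).
t = (x̄ − μ₀)/(s/√n) = (2.57 − 2.95)/(0.486/√4) = -1.564
df = n − 1 = 3
p-value = P(T ≤ -1.564) ≈ 0.108
Since p ≈ 0.108 > α = 0.05, fail to reject H0; the evidence is not statistically significant.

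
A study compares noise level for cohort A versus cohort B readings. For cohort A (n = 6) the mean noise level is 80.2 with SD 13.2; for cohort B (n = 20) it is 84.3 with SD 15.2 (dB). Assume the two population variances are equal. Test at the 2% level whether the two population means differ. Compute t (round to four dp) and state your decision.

t = -0.5949; fail to reject H0

Let group 1 = cohort A, group 2 = cohort B. H0: μ_1 = μ_2; H1: μ_1 ≠ μ_2 (two-sample pooled-variance t-test, two-sided).
s_p² = [(6−1)·13.2² + (20−1)·15.2²]/(6+20−2) = 219.207
t = (80.2 − 84.3)/√[219.207·(1/6 + 1/20)] = -0.5949
df = n₁ + n₂ − 2 = 24
Two-sided p-value ≈ 0.5575
Since p ≈ 0.5575 > α = 0.02, fail to reject H0; the evidence is not statistically significant.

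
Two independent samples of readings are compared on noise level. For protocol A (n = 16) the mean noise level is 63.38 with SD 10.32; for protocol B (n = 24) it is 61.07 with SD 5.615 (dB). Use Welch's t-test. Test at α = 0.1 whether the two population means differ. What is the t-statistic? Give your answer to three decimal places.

Let group 1 = protocol A, group 2 = protocol B. H0: μ_1 = μ_2; H1: μ_1 ≠ μ_2 (Welch's two-sample t-test, two-sided).
t = (x̄_1 − x̄_2)/√(s_1²/n_1 + s_2²/n_2) = (63.38 − 61.07)/√(10.32²/16 + 5.615²/24) = 0.818
Welch–Satterthwaite df ≈ 20.97
Two-sided p-value ≈ 0.422
Since p ≈ 0.422 > α = 0.1, fail to reject H0; the evidence is not statistically significant.

0.818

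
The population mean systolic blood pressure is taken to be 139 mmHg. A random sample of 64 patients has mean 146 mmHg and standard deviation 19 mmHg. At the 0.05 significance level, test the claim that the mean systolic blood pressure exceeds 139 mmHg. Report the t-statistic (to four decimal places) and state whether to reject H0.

H0: μ = 139; H1: μ > 139 (one-sample t-test, right-tailed).
t = (x̄ − μ₀)/(s/√n) = (146 − 139)/(19/√64) = 2.9474
df = n − 1 = 63
p-value = P(T ≥ 2.9474) ≈ 0.002
Since p ≈ 0.002 < α = 0.05, reject H0; the evidence is statistically significant.

t = 2.9474; reject H0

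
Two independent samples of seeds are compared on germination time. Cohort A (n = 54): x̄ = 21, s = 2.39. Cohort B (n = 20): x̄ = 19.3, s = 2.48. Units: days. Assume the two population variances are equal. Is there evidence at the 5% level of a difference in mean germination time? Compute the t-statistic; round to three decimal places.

2.690

Let group 1 = cohort A, group 2 = cohort B. H0: μ_1 = μ_2; H1: μ_1 ≠ μ_2 (two-sample pooled-variance t-test, two-sided).
s_p² = [(54−1)·2.39² + (20−1)·2.48²]/(54+20−2) = 5.82776
t = (21 − 19.3)/√[5.82776·(1/54 + 1/20)] = 2.690
df = n₁ + n₂ − 2 = 72
Two-sided p-value ≈ 0.009
Since p ≈ 0.009 < α = 0.05, reject H0; the data support H1.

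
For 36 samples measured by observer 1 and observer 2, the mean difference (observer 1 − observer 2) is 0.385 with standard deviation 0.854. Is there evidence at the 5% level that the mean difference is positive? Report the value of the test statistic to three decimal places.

2.705

H0: μ_d = 0; H1: μ_d > 0 (paired t-test on the differences, right-tailed).
t = d̄/(s_d/√n) = 0.385/(0.854/√36) = 2.705
df = n − 1 = 35
p-value = P(T ≥ 2.705) ≈ 0.005
Since p ≈ 0.005 < α = 0.05, reject H0; the evidence is statistically significant.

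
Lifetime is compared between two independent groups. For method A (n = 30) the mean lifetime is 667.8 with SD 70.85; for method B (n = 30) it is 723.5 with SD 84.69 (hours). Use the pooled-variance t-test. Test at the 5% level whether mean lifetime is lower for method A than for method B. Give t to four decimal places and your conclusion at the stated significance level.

t = -2.7630; reject H0

Let group 1 = method A, group 2 = method B. H0: μ_1 = μ_2; H1: μ_1 < μ_2 (two-sample pooled-variance t-test, left-tailed).
s_p² = [(30−1)·70.85² + (30−1)·84.69²]/(30+30−2) = 6096.06
t = (667.8 − 723.5)/√[6096.06·(1/30 + 1/30)] = -2.7630
df = n₁ + n₂ − 2 = 58
p-value = P(T ≤ -2.7630) ≈ 0.004
Since p ≈ 0.004 < α = 0.05, reject H0; the data support H1.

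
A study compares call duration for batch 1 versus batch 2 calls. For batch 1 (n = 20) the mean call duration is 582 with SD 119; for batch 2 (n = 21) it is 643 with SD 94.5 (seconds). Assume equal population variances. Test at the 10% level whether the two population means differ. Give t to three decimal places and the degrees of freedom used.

Let group 1 = batch 1, group 2 = batch 2. H0: μ_1 = μ_2; H1: μ_1 ≠ μ_2 (two-sample pooled-variance t-test, two-sided).
s_p² = [(20−1)·119² + (21−1)·94.5²]/(20+21−2) = 11478.6
t = (582 − 643)/√[11478.6·(1/20 + 1/21)] = -1.822
df = n₁ + n₂ − 2 = 39
Two-sided p-value ≈ 0.076
Since p ≈ 0.076 < α = 0.1, reject H0; the evidence is statistically significant.

t = -1.822, df = 39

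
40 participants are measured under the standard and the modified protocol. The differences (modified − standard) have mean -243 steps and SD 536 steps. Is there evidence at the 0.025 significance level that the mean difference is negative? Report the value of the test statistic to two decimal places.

-2.87

H0: μ_d = 0; H1: μ_d < 0 (paired t-test on the differences, left-tailed).
t = d̄/(s_d/√n) = -243/(536/√40) = -2.87
df = n − 1 = 39
p-value = P(T ≤ -2.87) ≈ 0.0033
Since p ≈ 0.0033 < α = 0.025, reject H0; the evidence is statistically significant.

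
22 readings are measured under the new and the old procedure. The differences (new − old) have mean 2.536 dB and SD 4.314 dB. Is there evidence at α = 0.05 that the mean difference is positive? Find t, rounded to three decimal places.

2.757

H0: μ_d = 0; H1: μ_d > 0 (paired t-test on the differences, right-tailed).
t = d̄/(s_d/√n) = 2.536/(4.314/√22) = 2.757
df = n − 1 = 21
p-value = P(T ≥ 2.757) ≈ 0.006
Since p ≈ 0.006 < α = 0.05, reject H0; the data support H1.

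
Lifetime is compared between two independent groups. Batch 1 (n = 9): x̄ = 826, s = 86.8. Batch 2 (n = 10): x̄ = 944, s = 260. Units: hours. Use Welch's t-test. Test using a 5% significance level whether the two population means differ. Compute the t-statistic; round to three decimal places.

-1.354

Let group 1 = batch 1, group 2 = batch 2. H0: μ_1 = μ_2; H1: μ_1 ≠ μ_2 (Welch's two-sample t-test, two-sided).
t = (x̄_1 − x̄_2)/√(s_1²/n_1 + s_2²/n_2) = (826 − 944)/√(86.8²/9 + 260²/10) = -1.354
Welch–Satterthwaite df ≈ 11.17
Two-sided p-value ≈ 0.203
Since p ≈ 0.203 > α = 0.05, fail to reject H0; the evidence is not statistically significant.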